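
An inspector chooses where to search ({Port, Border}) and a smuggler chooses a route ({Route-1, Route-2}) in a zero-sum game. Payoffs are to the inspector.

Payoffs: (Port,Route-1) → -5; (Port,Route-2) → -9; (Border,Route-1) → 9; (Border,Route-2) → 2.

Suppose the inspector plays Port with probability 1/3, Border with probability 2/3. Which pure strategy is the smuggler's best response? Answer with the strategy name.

Route-2

If the smuggler plays Route-1, the inspector's expected payoff is (1/3)·(-5) + (2/3)·9 = 13/3.
If the smuggler plays Route-2, the inspector's expected payoff is (1/3)·(-9) + (2/3)·2 = -5/3.
The smuggler minimizes the inspector's payoff; the smallest is -5/3, so the best response is Route-2.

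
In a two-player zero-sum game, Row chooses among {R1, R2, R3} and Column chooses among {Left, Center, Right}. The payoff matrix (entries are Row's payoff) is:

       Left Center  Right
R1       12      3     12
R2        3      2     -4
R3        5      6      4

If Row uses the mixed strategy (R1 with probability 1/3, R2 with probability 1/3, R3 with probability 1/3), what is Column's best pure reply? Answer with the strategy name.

Center

If Column plays Left, Row's expected payoff is (1/3)·12 + (1/3)·3 + (1/3)·5 = 20/3.
If Column plays Center, Row's expected payoff is (1/3)·3 + (1/3)·2 + (1/3)·6 = 11/3.
If Column plays Right, Row's expected payoff is (1/3)·12 + (1/3)·(-4) + (1/3)·4 = 4.
Column minimizes Row's payoff; the smallest is 11/3, so the best response is Center.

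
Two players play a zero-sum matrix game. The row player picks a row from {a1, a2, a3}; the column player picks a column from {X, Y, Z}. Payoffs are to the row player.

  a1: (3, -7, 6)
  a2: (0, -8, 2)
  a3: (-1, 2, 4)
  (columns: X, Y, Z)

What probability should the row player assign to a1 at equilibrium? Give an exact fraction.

Row minima: a1 → -7, a2 → -8, a3 → -1; maximin = -1.
Column maxima: X → 3, Y → 2, Z → 6; minimax = 2.
-1 ≠ 2, so there is no saddle point; optimal play is mixed.
a2 is strictly dominated by a1, so the row player never plays it.
Z is strictly dominated by X (it gives the row player strictly more in every row), so the column player never plays it.
On the remaining 2×2 (a1, a3 vs X, Y):
Let the row player play a1 with probability p. Expected payoff against X: 3p + (-1)(1−p) = 4p − 1; against Y: (-7)p + 2(1−p) = −9p + 2.
Setting these equal: 4p − 1 = −9p + 2 ⇒ 13p = 3 ⇒ p = 3/13, and the value is (4)·(3/13) − 1 = -1/13.
For the column player: with q = P(X), equating a1's and a3's payoffs gives 10q − 7 = −3q + 2 ⇒ q = 9/13.

3/13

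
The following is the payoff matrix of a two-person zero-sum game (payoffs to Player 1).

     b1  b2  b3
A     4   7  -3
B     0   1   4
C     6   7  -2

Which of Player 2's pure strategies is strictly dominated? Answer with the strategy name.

b1 holds Player 1's payoff strictly below b2 in every row: 4 < 7, 0 < 1, 6 < 7.
So b2 is strictly dominated for Player 2.

b2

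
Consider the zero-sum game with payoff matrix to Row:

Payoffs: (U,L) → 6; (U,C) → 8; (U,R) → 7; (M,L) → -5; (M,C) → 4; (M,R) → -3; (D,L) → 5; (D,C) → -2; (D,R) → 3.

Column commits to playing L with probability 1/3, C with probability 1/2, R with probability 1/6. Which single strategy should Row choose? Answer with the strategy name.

U

Expected payoff of U: (1/3)·6 + (1/2)·8 + (1/6)·7 = 43/6.
Expected payoff of M: (1/3)·(-5) + (1/2)·4 + (1/6)·(-3) = -1/6.
Expected payoff of D: (1/3)·5 + (1/2)·(-2) + (1/6)·3 = 7/6.
The largest is 43/6, so Row's best response is U.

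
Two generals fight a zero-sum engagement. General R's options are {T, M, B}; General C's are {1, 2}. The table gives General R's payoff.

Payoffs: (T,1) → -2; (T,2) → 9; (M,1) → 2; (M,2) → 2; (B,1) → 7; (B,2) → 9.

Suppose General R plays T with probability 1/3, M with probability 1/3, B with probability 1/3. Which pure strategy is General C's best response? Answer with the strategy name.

1

If General C plays 1, General R's expected payoff is (1/3)·(-2) + (1/3)·2 + (1/3)·7 = 7/3.
If General C plays 2, General R's expected payoff is (1/3)·9 + (1/3)·2 + (1/3)·9 = 20/3.
General C minimizes General R's payoff; the smallest is 7/3, so the best response is 1.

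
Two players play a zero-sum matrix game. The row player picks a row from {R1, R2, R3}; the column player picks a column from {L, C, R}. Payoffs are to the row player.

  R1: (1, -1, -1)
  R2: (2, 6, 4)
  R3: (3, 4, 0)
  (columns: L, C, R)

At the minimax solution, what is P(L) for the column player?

Row minima: R1 → -1, R2 → 2, R3 → 0; maximin = 2.
Column maxima: L → 3, C → 6, R → 4; minimax = 3.
2 ≠ 3, so there is no saddle point; optimal play is mixed.
R1 is strictly dominated by R2, so the row player never plays it.
With R1 eliminated, C is strictly dominated by L (it gives the row player strictly more in every remaining row), so the column player never plays it.
On the remaining 2×2 (R2, R3 vs L, R):
Let the row player play R2 with probability p. Expected payoff against L: 2p + 3(1−p) = −p + 3; against R: 4p + 0(1−p) = 4p.
Setting these equal: −p + 3 = 4p ⇒ −5p = -3 ⇒ p = 3/5, and the value is (-1)·(3/5) + 3 = 12/5.
For the column player: with q = P(L), equating R2's and R3's payoffs gives −2q + 4 = 3q ⇒ q = 4/5.

4/5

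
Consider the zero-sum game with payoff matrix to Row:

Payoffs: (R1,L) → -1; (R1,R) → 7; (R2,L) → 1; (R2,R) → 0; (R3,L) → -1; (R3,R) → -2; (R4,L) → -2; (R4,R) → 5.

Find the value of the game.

Row minima: R1 → -1, R2 → 0, R3 → -2, R4 → -2; maximin = 0.
Column maxima: L → 1, R → 7; minimax = 1.
0 ≠ 1, so there is no saddle point; optimal play is mixed.
R3 is strictly dominated by R2, so Row never plays it.
R4 is strictly dominated by R1, so Row never plays it.
On the remaining 2×2 (R1, R2 vs L, R):
Let Row play R1 with probability p. Expected payoff against L: (-1)p + 1(1−p) = −2p + 1; against R: 7p + 0(1−p) = 7p.
Setting these equal: −2p + 1 = 7p ⇒ −9p = -1 ⇒ p = 1/9, and the value is (-2)·(1/9) + 1 = 7/9.
For Column: with q = P(L), equating R1's and R2's payoffs gives −8q + 7 = q ⇒ q = 7/9.

7/9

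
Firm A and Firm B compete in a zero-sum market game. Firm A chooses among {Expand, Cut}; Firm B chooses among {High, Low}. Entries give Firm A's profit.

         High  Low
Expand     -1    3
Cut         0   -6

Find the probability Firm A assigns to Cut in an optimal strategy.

2/5

Row minima: Expand → -1, Cut → -6; maximin = -1.
Column maxima: High → 0, Low → 3; minimax = 0.
-1 ≠ 0, so there is no saddle point; optimal play is mixed.
Let Firm A play Expand with probability p. Expected payoff against High: (-1)p + 0(1−p) = −p; against Low: 3p + (-6)(1−p) = 9p − 6.
Setting these equal: −p = 9p − 6 ⇒ −10p = -6 ⇒ p = 3/5, and the value is (-1)·(3/5) = -3/5.
For Firm B: with q = P(High), equating Expand's and Cut's payoffs gives −4q + 3 = 6q − 6 ⇒ q = 9/10.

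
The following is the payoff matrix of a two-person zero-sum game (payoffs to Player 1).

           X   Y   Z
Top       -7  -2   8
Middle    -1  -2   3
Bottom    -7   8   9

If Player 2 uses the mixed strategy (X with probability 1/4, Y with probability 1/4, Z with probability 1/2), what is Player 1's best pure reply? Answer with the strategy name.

Expected payoff of Top: (1/4)·(-7) + (1/4)·(-2) + (1/2)·8 = 7/4.
Expected payoff of Middle: (1/4)·(-1) + (1/4)·(-2) + (1/2)·3 = 3/4.
Expected payoff of Bottom: (1/4)·(-7) + (1/4)·8 + (1/2)·9 = 19/4.
The largest is 19/4, so Player 1's best response is Bottom.

Bottom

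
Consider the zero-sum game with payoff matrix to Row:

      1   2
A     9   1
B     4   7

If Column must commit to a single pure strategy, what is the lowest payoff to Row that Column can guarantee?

Column maxima: 1 → 9, 2 → 7.
The smallest of these is 7.

7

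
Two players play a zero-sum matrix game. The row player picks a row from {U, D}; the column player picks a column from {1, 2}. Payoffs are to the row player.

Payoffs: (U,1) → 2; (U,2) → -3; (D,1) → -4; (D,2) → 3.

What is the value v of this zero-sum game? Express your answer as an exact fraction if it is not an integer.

Row minima: U → -3, D → -4; maximin = -3.
Column maxima: 1 → 2, 2 → 3; minimax = 2.
-3 ≠ 2, so there is no saddle point; optimal play is mixed.
Let the row player play U with probability p. Expected payoff against 1: 2p + (-4)(1−p) = 6p − 4; against 2: (-3)p + 3(1−p) = −6p + 3.
Setting these equal: 6p − 4 = −6p + 3 ⇒ 12p = 7 ⇒ p = 7/12, and the value is (6)·(7/12) − 4 = -1/2.
For the column player: with q = P(1), equating U's and D's payoffs gives 5q − 3 = −7q + 3 ⇒ q = 1/2.

-1/2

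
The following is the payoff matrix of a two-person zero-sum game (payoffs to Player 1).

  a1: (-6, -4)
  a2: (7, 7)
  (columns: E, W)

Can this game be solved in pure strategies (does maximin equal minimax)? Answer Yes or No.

Yes

Row minima: a1 → -6, a2 → 7; maximin = 7.
Column maxima: E → 7, W → 7; minimax = 7.
maximin = minimax = 7, so a saddle point exists.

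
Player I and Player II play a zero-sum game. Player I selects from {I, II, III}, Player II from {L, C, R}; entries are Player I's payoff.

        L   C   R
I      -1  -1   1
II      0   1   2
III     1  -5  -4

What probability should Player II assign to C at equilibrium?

1/7

Row minima: I → -1, II → 0, III → -5; maximin = 0.
Column maxima: L → 1, C → 1, R → 2; minimax = 1.
0 ≠ 1, so there is no saddle point; optimal play is mixed.
I is strictly dominated by II, so Player I never plays it.
R is strictly dominated by C (it gives Player I strictly more in every row), so Player II never plays it.
On the remaining 2×2 (II, III vs L, C):
Let Player I play II with probability p. Expected payoff against L: 0p + 1(1−p) = −p + 1; against C: 1p + (-5)(1−p) = 6p − 5.
Setting these equal: −p + 1 = 6p − 5 ⇒ −7p = -6 ⇒ p = 6/7, and the value is (-1)·(6/7) + 1 = 1/7.
For Player II: with q = P(L), equating II's and III's payoffs gives −q + 1 = 6q − 5 ⇒ q = 6/7.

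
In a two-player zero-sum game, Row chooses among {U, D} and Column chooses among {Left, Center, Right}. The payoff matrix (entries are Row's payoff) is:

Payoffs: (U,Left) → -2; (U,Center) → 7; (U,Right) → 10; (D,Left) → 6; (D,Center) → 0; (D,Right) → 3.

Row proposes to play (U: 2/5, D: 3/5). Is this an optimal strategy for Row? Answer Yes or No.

Against Left this mix gives (2/5)·(-2) + (3/5)·6 = 14/5.
Against Center this mix gives (2/5)·7 + (3/5)·0 = 14/5.
Against Right this mix gives (2/5)·10 + (3/5)·3 = 29/5.
All of Column's active replies (Left, Center) yield 14/5, and no column does worse for Row. The mix makes Column indifferent and guarantees 14/5, so it is optimal.

Yes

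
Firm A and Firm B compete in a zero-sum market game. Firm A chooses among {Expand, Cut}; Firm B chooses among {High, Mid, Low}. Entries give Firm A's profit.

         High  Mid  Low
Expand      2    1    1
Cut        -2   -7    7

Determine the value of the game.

Row minima: Expand → 1, Cut → -7; maximin = 1.
Column maxima: High → 2, Mid → 1, Low → 7; minimax = 1.
Since maximin = minimax = 1, there is a saddle point and the value is 1.

1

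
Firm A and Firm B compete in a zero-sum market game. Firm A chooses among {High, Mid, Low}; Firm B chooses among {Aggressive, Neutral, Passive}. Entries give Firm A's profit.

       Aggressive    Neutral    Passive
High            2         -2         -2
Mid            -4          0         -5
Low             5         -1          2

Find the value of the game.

Row minima: High → -2, Mid → -5, Low → -1; maximin = -1.
Column maxima: Aggressive → 5, Neutral → 0, Passive → 2; minimax = 0.
-1 ≠ 0, so there is no saddle point; optimal play is mixed.
High is strictly dominated by Low, so Firm A never plays it.
Aggressive is strictly dominated by Passive (it gives Firm A strictly more in every row), so Firm B never plays it.
On the remaining 2×2 (Mid, Low vs Neutral, Passive):
Let Firm A play Mid with probability p. Expected payoff against Neutral: 0p + (-1)(1−p) = p − 1; against Passive: (-5)p + 2(1−p) = −7p + 2.
Setting these equal: p − 1 = −7p + 2 ⇒ 8p = 3 ⇒ p = 3/8, and the value is (1)·(3/8) − 1 = -5/8.
For Firm B: with q = P(Neutral), equating Mid's and Low's payoffs gives 5q − 5 = −3q + 2 ⇒ q = 7/8.

-5/8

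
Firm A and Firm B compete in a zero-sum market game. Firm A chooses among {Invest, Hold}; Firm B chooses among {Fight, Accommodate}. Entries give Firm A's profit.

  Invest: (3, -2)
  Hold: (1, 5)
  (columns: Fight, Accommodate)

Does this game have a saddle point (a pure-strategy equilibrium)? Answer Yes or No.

No

Row minima: Invest → -2, Hold → 1; maximin = 1.
Column maxima: Fight → 3, Accommodate → 5; minimax = 3.
1 ≠ 3, so no pure-strategy equilibrium exists.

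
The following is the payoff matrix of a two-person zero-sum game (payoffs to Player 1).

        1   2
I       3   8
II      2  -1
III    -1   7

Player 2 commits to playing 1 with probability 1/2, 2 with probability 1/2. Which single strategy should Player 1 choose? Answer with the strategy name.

I

Expected payoff of I: (1/2)·3 + (1/2)·8 = 11/2.
Expected payoff of II: (1/2)·2 + (1/2)·(-1) = 1/2.
Expected payoff of III: (1/2)·(-1) + (1/2)·7 = 3.
The largest is 11/2, so Player 1's best response is I.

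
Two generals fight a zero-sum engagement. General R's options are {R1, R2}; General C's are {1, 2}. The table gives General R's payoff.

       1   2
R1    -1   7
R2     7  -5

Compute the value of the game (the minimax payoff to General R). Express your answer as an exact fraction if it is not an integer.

Row minima: R1 → -1, R2 → -5; maximin = -1.
Column maxima: 1 → 7, 2 → 7; minimax = 7.
-1 ≠ 7, so there is no saddle point; optimal play is mixed.
Let General R play R1 with probability p. Expected payoff against 1: (-1)p + 7(1−p) = −8p + 7; against 2: 7p + (-5)(1−p) = 12p − 5.
Setting these equal: −8p + 7 = 12p − 5 ⇒ −20p = -12 ⇒ p = 3/5, and the value is (-8)·(3/5) + 7 = 11/5.
For General C: with q = P(1), equating R1's and R2's payoffs gives −8q + 7 = 12q − 5 ⇒ q = 3/5.

11/5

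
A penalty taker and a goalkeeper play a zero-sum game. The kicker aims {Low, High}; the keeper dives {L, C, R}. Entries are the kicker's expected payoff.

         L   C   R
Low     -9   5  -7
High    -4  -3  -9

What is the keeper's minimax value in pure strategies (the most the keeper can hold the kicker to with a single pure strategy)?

Column maxima: L → -4, C → 5, R → -7.
The smallest of these is -7.

-7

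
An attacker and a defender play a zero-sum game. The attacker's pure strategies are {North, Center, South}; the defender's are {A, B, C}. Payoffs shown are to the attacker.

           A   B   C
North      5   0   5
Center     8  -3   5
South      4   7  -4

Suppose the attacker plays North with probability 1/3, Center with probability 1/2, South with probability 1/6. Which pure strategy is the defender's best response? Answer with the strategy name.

B

If the defender plays A, the attacker's expected payoff is (1/3)·5 + (1/2)·8 + (1/6)·4 = 19/3.
If the defender plays B, the attacker's expected payoff is (1/3)·0 + (1/2)·(-3) + (1/6)·7 = -1/3.
If the defender plays C, the attacker's expected payoff is (1/3)·5 + (1/2)·5 + (1/6)·(-4) = 7/2.
The defender minimizes the attacker's payoff; the smallest is -1/3, so the best response is B.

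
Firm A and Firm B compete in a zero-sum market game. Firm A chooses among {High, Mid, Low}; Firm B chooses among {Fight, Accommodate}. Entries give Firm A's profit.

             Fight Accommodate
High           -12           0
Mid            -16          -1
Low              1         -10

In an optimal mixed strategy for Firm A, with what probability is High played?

Row minima: High → -12, Mid → -16, Low → -10; maximin = -10.
Column maxima: Fight → 1, Accommodate → 0; minimax = 0.
-10 ≠ 0, so there is no saddle point; optimal play is mixed.
Mid is strictly dominated by High, so Firm A never plays it.
On the remaining 2×2 (High, Low vs Fight, Accommodate):
Let Firm A play High with probability p. Expected payoff against Fight: (-12)p + 1(1−p) = −13p + 1; against Accommodate: 0p + (-10)(1−p) = 10p − 10.
Setting these equal: −13p + 1 = 10p − 10 ⇒ −23p = -11 ⇒ p = 11/23, and the value is (-13)·(11/23) + 1 = -120/23.
For Firm B: with q = P(Fight), equating High's and Low's payoffs gives −12q = 11q − 10 ⇒ q = 10/23.

11/23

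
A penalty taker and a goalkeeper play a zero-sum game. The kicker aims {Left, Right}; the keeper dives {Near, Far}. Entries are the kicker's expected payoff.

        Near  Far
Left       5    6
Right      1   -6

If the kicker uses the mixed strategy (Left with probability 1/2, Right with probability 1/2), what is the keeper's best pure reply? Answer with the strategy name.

If the keeper plays Near, the kicker's expected payoff is (1/2)·5 + (1/2)·1 = 3.
If the keeper plays Far, the kicker's expected payoff is (1/2)·6 + (1/2)·(-6) = 0.
The keeper minimizes the kicker's payoff; the smallest is 0, so the best response is Far.

Far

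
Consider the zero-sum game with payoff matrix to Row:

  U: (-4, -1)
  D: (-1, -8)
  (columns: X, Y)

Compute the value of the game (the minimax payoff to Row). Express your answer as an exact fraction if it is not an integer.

Row minima: U → -4, D → -8; maximin = -4.
Column maxima: X → -1, Y → -1; minimax = -1.
-4 ≠ -1, so there is no saddle point; optimal play is mixed.
Let Row play U with probability p. Expected payoff against X: (-4)p + (-1)(1−p) = −3p − 1; against Y: (-1)p + (-8)(1−p) = 7p − 8.
Setting these equal: −3p − 1 = 7p − 8 ⇒ −10p = -7 ⇒ p = 7/10, and the value is (-3)·(7/10) − 1 = -31/10.
For Column: with q = P(X), equating U's and D's payoffs gives −3q − 1 = 7q − 8 ⇒ q = 7/10.

-31/10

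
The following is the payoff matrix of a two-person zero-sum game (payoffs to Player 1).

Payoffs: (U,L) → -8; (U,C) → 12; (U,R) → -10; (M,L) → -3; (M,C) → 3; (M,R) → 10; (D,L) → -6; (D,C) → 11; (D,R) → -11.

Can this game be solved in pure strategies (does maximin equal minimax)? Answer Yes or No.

Yes

Row minima: U → -10, M → -3, D → -11; maximin = -3.
Column maxima: L → -3, C → 12, R → 10; minimax = -3.
maximin = minimax = -3, so a saddle point exists.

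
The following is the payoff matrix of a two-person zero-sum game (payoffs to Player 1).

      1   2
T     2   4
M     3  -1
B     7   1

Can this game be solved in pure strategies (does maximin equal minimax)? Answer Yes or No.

No

Row minima: T → 2, M → -1, B → 1; maximin = 2.
Column maxima: 1 → 7, 2 → 4; minimax = 4.
2 ≠ 4, so no pure-strategy equilibrium exists.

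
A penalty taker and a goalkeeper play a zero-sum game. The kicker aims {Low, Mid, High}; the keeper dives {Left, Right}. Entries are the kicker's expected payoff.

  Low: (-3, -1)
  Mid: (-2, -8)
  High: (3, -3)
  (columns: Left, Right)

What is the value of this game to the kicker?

Row minima: Low → -3, Mid → -8, High → -3; maximin = -3.
Column maxima: Left → 3, Right → -1; minimax = -1.
-3 ≠ -1, so there is no saddle point; optimal play is mixed.
Mid is strictly dominated by High, so the kicker never plays it.
On the remaining 2×2 (Low, High vs Left, Right):
Let the kicker play Low with probability p. Expected payoff against Left: (-3)p + 3(1−p) = −6p + 3; against Right: (-1)p + (-3)(1−p) = 2p − 3.
Setting these equal: −6p + 3 = 2p − 3 ⇒ −8p = -6 ⇒ p = 3/4, and the value is (-6)·(3/4) + 3 = -3/2.
For the keeper: with q = P(Left), equating Low's and High's payoffs gives −2q − 1 = 6q − 3 ⇒ q = 1/4.

-3/2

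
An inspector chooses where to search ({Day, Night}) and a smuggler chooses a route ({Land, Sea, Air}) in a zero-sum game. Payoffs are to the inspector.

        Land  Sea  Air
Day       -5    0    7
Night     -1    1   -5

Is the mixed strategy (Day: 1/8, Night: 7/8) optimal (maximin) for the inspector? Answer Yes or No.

Against Land this mix gives (1/8)·(-5) + (7/8)·(-1) = -3/2.
Against Sea this mix gives (1/8)·0 + (7/8)·1 = 7/8.
Against Air this mix gives (1/8)·7 + (7/8)·(-5) = -7/2.
The smuggler will play Air, holding the inspector to -7/2. Shifting weight toward the row that does better against Air would raise this floor (the equalizing mix achieves -2 against both Air and Land), so the proposed strategy is not optimal.

No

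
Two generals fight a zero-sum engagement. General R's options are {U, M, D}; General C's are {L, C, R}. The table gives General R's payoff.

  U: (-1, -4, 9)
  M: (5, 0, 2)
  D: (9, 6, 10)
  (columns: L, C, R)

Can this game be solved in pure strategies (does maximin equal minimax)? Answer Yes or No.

Row minima: U → -4, M → 0, D → 6; maximin = 6.
Column maxima: L → 9, C → 6, R → 10; minimax = 6.
maximin = minimax = 6, so a saddle point exists.

Yes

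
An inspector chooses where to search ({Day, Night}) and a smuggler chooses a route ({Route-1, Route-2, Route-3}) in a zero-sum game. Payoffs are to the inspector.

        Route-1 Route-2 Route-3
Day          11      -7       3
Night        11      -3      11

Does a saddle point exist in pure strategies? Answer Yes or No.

Yes

Row minima: Day → -7, Night → -3; maximin = -3.
Column maxima: Route-1 → 11, Route-2 → -3, Route-3 → 11; minimax = -3.
maximin = minimax = -3, so a saddle point exists.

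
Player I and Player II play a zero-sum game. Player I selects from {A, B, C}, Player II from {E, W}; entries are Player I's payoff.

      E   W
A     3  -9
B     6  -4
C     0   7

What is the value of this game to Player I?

42/17

Row minima: A → -9, B → -4, C → 0; maximin = 0.
Column maxima: E → 6, W → 7; minimax = 6.
0 ≠ 6, so there is no saddle point; optimal play is mixed.
A is strictly dominated by B, so Player I never plays it.
On the remaining 2×2 (B, C vs E, W):
Let Player I play B with probability p. Expected payoff against E: 6p + 0(1−p) = 6p; against W: (-4)p + 7(1−p) = −11p + 7.
Setting these equal: 6p = −11p + 7 ⇒ 17p = 7 ⇒ p = 7/17, and the value is (6)·(7/17) = 42/17.
For Player II: with q = P(E), equating B's and C's payoffs gives 10q − 4 = −7q + 7 ⇒ q = 11/17.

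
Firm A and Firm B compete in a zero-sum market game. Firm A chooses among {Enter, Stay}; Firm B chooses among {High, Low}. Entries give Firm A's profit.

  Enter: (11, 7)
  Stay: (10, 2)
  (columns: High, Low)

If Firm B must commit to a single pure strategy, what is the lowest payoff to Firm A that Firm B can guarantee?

7

Column maxima: High → 11, Low → 7.
The smallest of these is 7.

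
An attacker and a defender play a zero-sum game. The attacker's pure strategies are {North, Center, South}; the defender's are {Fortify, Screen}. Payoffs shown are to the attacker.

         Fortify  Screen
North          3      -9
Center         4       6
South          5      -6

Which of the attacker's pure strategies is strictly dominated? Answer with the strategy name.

North

Center gives a strictly higher payoff than North against every column: 4 > 3, 6 > -9.
So North is strictly dominated and the attacker never plays it.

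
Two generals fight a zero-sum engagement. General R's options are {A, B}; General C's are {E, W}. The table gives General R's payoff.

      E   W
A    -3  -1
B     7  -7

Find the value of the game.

Row minima: A → -3, B → -7; maximin = -3.
Column maxima: E → 7, W → -1; minimax = -1.
-3 ≠ -1, so there is no saddle point; optimal play is mixed.
Let General R play A with probability p. Expected payoff against E: (-3)p + 7(1−p) = −10p + 7; against W: (-1)p + (-7)(1−p) = 6p − 7.
Setting these equal: −10p + 7 = 6p − 7 ⇒ −16p = -14 ⇒ p = 7/8, and the value is (-10)·(7/8) + 7 = -7/4.
For General C: with q = P(E), equating A's and B's payoffs gives −2q − 1 = 14q − 7 ⇒ q = 3/8.

-7/4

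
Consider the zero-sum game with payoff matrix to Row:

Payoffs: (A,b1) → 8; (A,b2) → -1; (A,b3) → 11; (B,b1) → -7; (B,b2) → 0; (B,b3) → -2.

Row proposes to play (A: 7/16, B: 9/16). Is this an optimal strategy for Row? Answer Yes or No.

Yes

Against b1 this mix gives (7/16)·8 + (9/16)·(-7) = -7/16.
Against b2 this mix gives (7/16)·(-1) + (9/16)·0 = -7/16.
Against b3 this mix gives (7/16)·11 + (9/16)·(-2) = 59/16.
All of Column's active replies (b1, b2) yield -7/16, and no column does worse for Row. The mix makes Column indifferent and guarantees -7/16, so it is optimal.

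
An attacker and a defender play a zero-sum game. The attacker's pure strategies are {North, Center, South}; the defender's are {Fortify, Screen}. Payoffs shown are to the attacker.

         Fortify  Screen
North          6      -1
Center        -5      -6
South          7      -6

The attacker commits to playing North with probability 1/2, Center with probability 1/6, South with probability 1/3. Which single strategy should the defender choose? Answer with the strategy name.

Screen

If the defender plays Fortify, the attacker's expected payoff is (1/2)·6 + (1/6)·(-5) + (1/3)·7 = 9/2.
If the defender plays Screen, the attacker's expected payoff is (1/2)·(-1) + (1/6)·(-6) + (1/3)·(-6) = -7/2.
The defender minimizes the attacker's payoff; the smallest is -7/2, so the best response is Screen.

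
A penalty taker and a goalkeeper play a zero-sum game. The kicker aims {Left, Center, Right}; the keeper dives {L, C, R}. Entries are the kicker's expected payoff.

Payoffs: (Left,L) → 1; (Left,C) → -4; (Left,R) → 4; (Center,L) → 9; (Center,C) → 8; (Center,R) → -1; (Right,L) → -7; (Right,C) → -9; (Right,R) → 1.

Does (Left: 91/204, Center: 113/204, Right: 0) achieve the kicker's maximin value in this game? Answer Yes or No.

No

Against L this mix gives (91/204)·1 + (113/204)·9 = 277/51.
Against C this mix gives (91/204)·(-4) + (113/204)·8 = 45/17.
Against R this mix gives (91/204)·4 + (113/204)·(-1) = 251/204.
The keeper will play R, holding the kicker to 251/204. Shifting weight toward the row that does better against R would raise this floor (the equalizing mix achieves 28/17 against both R and C), so the proposed strategy is not optimal.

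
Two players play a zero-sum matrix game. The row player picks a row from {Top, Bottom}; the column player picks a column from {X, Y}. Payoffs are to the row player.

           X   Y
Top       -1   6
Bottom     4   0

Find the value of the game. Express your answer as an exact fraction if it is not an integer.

24/11

Row minima: Top → -1, Bottom → 0; maximin = 0.
Column maxima: X → 4, Y → 6; minimax = 4.
0 ≠ 4, so there is no saddle point; optimal play is mixed.
Let the row player play Top with probability p. Expected payoff against X: (-1)p + 4(1−p) = −5p + 4; against Y: 6p + 0(1−p) = 6p.
Setting these equal: −5p + 4 = 6p ⇒ −11p = -4 ⇒ p = 4/11, and the value is (-5)·(4/11) + 4 = 24/11.
For the column player: with q = P(X), equating Top's and Bottom's payoffs gives −7q + 6 = 4q ⇒ q = 6/11.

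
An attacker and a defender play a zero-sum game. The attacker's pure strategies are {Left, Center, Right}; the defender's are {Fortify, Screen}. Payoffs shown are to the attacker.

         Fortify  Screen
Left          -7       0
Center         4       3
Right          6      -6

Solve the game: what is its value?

Row minima: Left → -7, Center → 3, Right → -6; maximin = 3.
Column maxima: Fortify → 6, Screen → 3; minimax = 3.
Since maximin = minimax = 3, there is a saddle point and the value is 3.

3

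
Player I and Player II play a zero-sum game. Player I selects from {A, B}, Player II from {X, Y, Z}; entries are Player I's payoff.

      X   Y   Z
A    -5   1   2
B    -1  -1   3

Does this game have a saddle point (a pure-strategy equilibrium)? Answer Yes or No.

Row minima: A → -5, B → -1; maximin = -1.
Column maxima: X → -1, Y → 1, Z → 3; minimax = -1.
maximin = minimax = -1, so a saddle point exists.

Yes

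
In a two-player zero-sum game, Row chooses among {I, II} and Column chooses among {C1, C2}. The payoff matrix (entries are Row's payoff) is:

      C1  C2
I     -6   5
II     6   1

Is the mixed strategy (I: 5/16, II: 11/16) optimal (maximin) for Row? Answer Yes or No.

Yes

Against C1 this mix gives (5/16)·(-6) + (11/16)·6 = 9/4.
Against C2 this mix gives (5/16)·5 + (11/16)·1 = 9/4.
All of Column's active replies (C1, C2) yield 9/4, and no column does worse for Row. The mix makes Column indifferent and guarantees 9/4, so it is optimal.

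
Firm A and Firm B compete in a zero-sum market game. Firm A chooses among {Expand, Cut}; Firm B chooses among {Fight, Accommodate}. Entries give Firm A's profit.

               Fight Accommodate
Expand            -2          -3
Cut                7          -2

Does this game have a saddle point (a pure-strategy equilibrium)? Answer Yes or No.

Row minima: Expand → -3, Cut → -2; maximin = -2.
Column maxima: Fight → 7, Accommodate → -2; minimax = -2.
maximin = minimax = -2, so a saddle point exists.

Yes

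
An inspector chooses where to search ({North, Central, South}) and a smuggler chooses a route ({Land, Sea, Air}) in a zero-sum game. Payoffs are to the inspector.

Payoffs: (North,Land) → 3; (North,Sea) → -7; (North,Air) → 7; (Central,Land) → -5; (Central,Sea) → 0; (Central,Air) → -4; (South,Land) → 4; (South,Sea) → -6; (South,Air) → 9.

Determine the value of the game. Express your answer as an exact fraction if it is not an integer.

Row minima: North → -7, Central → -5, South → -6; maximin = -5.
Column maxima: Land → 4, Sea → 0, Air → 9; minimax = 0.
-5 ≠ 0, so there is no saddle point; optimal play is mixed.
North is strictly dominated by South, so the inspector never plays it.
Air is strictly dominated by Land (it gives the inspector strictly more in every row), so the smuggler never plays it.
On the remaining 2×2 (Central, South vs Land, Sea):
Let the inspector play Central with probability p. Expected payoff against Land: (-5)p + 4(1−p) = −9p + 4; against Sea: 0p + (-6)(1−p) = 6p − 6.
Setting these equal: −9p + 4 = 6p − 6 ⇒ −15p = -10 ⇒ p = 2/3, and the value is (-9)·(2/3) + 4 = -2.
For the smuggler: with q = P(Land), equating Central's and South's payoffs gives −5q = 10q − 6 ⇒ q = 2/5.

-2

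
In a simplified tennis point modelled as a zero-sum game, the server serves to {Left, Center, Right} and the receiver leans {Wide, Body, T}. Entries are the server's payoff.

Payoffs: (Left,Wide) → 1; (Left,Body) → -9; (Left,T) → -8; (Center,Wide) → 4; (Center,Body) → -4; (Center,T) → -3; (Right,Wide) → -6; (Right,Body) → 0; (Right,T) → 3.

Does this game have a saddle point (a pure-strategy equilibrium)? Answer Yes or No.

No

Row minima: Left → -9, Center → -4, Right → -6; maximin = -4.
Column maxima: Wide → 4, Body → 0, T → 3; minimax = 0.
-4 ≠ 0, so no pure-strategy equilibrium exists.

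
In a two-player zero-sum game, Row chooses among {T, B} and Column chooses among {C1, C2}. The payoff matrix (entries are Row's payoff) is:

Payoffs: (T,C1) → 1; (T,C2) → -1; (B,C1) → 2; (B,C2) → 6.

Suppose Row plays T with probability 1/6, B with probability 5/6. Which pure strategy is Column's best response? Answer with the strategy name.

If Column plays C1, Row's expected payoff is (1/6)·1 + (5/6)·2 = 11/6.
If Column plays C2, Row's expected payoff is (1/6)·(-1) + (5/6)·6 = 29/6.
Column minimizes Row's payoff; the smallest is 11/6, so the best response is C1.

C1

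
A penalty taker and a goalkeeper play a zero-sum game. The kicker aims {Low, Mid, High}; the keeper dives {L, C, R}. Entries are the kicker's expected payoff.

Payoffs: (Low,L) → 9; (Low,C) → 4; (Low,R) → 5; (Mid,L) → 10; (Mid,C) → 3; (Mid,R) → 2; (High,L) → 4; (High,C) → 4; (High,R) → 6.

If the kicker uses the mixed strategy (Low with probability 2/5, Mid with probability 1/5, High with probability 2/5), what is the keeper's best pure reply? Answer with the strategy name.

If the keeper plays L, the kicker's expected payoff is (2/5)·9 + (1/5)·10 + (2/5)·4 = 36/5.
If the keeper plays C, the kicker's expected payoff is (2/5)·4 + (1/5)·3 + (2/5)·4 = 19/5.
If the keeper plays R, the kicker's expected payoff is (2/5)·5 + (1/5)·2 + (2/5)·6 = 24/5.
The keeper minimizes the kicker's payoff; the smallest is 19/5, so the best response is C.

C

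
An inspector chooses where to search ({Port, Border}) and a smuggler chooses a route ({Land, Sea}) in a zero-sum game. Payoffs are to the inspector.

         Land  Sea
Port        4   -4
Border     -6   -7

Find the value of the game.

-4

Row minima: Port → -4, Border → -7; maximin = -4.
Column maxima: Land → 4, Sea → -4; minimax = -4.
Since maximin = minimax = -4, there is a saddle point and the value is -4.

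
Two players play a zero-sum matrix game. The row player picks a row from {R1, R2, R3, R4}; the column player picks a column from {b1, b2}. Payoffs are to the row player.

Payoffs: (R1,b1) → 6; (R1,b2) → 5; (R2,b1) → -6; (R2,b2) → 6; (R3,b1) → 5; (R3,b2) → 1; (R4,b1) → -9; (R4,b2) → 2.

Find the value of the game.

66/13

Row minima: R1 → 5, R2 → -6, R3 → 1, R4 → -9; maximin = 5.
Column maxima: b1 → 6, b2 → 6; minimax = 6.
5 ≠ 6, so there is no saddle point; optimal play is mixed.
R3 is strictly dominated by R1, so the row player never plays it.
R4 is strictly dominated by R1, so the row player never plays it.
On the remaining 2×2 (R1, R2 vs b1, b2):
Let the row player play R1 with probability p. Expected payoff against b1: 6p + (-6)(1−p) = 12p − 6; against b2: 5p + 6(1−p) = −p + 6.
Setting these equal: 12p − 6 = −p + 6 ⇒ 13p = 12 ⇒ p = 12/13, and the value is (12)·(12/13) − 6 = 66/13.
For the column player: with q = P(b1), equating R1's and R2's payoffs gives q + 5 = −12q + 6 ⇒ q = 1/13.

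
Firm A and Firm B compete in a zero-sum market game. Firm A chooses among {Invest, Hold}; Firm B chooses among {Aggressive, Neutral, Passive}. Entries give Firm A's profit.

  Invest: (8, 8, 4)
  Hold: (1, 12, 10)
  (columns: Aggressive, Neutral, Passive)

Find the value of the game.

76/13

Row minima: Invest → 4, Hold → 1; maximin = 4.
Column maxima: Aggressive → 8, Neutral → 12, Passive → 10; minimax = 8.
4 ≠ 8, so there is no saddle point; optimal play is mixed.
Neutral is strictly dominated by Passive (it gives Firm A strictly more in every row), so Firm B never plays it.
On the remaining 2×2 (Invest, Hold vs Aggressive, Passive):
Let Firm A play Invest with probability p. Expected payoff against Aggressive: 8p + 1(1−p) = 7p + 1; against Passive: 4p + 10(1−p) = −6p + 10.
Setting these equal: 7p + 1 = −6p + 10 ⇒ 13p = 9 ⇒ p = 9/13, and the value is (7)·(9/13) + 1 = 76/13.
For Firm B: with q = P(Aggressive), equating Invest's and Hold's payoffs gives 4q + 4 = −9q + 10 ⇒ q = 6/13.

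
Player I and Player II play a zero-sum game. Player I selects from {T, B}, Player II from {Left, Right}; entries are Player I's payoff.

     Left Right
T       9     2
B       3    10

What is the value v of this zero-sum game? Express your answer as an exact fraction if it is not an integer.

6

Row minima: T → 2, B → 3; maximin = 3.
Column maxima: Left → 9, Right → 10; minimax = 9.
3 ≠ 9, so there is no saddle point; optimal play is mixed.
Let Player I play T with probability p. Expected payoff against Left: 9p + 3(1−p) = 6p + 3; against Right: 2p + 10(1−p) = −8p + 10.
Setting these equal: 6p + 3 = −8p + 10 ⇒ 14p = 7 ⇒ p = 1/2, and the value is (6)·(1/2) + 3 = 6.
For Player II: with q = P(Left), equating T's and B's payoffs gives 7q + 2 = −7q + 10 ⇒ q = 4/7.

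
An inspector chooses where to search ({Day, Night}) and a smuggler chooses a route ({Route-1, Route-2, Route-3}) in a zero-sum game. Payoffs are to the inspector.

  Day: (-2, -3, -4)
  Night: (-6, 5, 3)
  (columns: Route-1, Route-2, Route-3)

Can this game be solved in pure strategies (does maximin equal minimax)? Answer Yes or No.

Row minima: Day → -4, Night → -6; maximin = -4.
Column maxima: Route-1 → -2, Route-2 → 5, Route-3 → 3; minimax = -2.
-4 ≠ -2, so no pure-strategy equilibrium exists.

No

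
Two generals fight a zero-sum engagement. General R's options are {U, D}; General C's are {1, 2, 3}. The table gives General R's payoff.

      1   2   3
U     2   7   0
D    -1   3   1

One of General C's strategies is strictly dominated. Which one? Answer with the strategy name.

2

1 holds General R's payoff strictly below 2 in every row: 2 < 7, -1 < 3.
So 2 is strictly dominated for General C.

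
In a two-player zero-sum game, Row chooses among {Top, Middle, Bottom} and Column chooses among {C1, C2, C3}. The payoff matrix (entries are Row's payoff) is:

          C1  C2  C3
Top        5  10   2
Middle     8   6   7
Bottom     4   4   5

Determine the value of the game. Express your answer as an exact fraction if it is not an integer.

58/9

Row minima: Top → 2, Middle → 6, Bottom → 4; maximin = 6.
Column maxima: C1 → 8, C2 → 10, C3 → 7; minimax = 7.
6 ≠ 7, so there is no saddle point; optimal play is mixed.
Bottom is strictly dominated by Middle, so Row never plays it.
With Bottom eliminated, C1 is strictly dominated by C3 (it gives Row strictly more in every remaining row), so Column never plays it.
On the remaining 2×2 (Top, Middle vs C2, C3):
Let Row play Top with probability p. Expected payoff against C2: 10p + 6(1−p) = 4p + 6; against C3: 2p + 7(1−p) = −5p + 7.
Setting these equal: 4p + 6 = −5p + 7 ⇒ 9p = 1 ⇒ p = 1/9, and the value is (4)·(1/9) + 6 = 58/9.
For Column: with q = P(C2), equating Top's and Middle's payoffs gives 8q + 2 = −q + 7 ⇒ q = 5/9.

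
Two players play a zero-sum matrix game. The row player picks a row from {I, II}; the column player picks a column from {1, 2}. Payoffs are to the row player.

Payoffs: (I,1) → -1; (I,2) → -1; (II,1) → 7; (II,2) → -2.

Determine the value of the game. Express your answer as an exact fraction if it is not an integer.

Row minima: I → -1, II → -2; maximin = -1.
Column maxima: 1 → 7, 2 → -1; minimax = -1.
Since maximin = minimax = -1, there is a saddle point and the value is -1.

-1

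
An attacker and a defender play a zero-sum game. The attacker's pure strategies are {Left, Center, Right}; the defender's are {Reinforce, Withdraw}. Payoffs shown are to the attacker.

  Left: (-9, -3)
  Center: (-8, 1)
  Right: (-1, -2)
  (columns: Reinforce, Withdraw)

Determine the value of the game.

-17/10

Row minima: Left → -9, Center → -8, Right → -2; maximin = -2.
Column maxima: Reinforce → -1, Withdraw → 1; minimax = -1.
-2 ≠ -1, so there is no saddle point; optimal play is mixed.
Left is strictly dominated by Center, so the attacker never plays it.
On the remaining 2×2 (Center, Right vs Reinforce, Withdraw):
Let the attacker play Center with probability p. Expected payoff against Reinforce: (-8)p + (-1)(1−p) = −7p − 1; against Withdraw: 1p + (-2)(1−p) = 3p − 2.
Setting these equal: −7p − 1 = 3p − 2 ⇒ −10p = -1 ⇒ p = 1/10, and the value is (-7)·(1/10) − 1 = -17/10.
For the defender: with q = P(Reinforce), equating Center's and Right's payoffs gives −9q + 1 = q − 2 ⇒ q = 3/10.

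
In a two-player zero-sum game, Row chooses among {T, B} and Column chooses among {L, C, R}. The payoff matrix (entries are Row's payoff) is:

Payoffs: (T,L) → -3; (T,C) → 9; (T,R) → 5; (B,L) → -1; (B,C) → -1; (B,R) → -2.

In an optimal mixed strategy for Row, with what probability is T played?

Row minima: T → -3, B → -2; maximin = -2.
Column maxima: L → -1, C → 9, R → 5; minimax = -1.
-2 ≠ -1, so there is no saddle point; optimal play is mixed.
C is strictly dominated by R (it gives Row strictly more in every row), so Column never plays it.
On the remaining 2×2 (T, B vs L, R):
Let Row play T with probability p. Expected payoff against L: (-3)p + (-1)(1−p) = −2p − 1; against R: 5p + (-2)(1−p) = 7p − 2.
Setting these equal: −2p − 1 = 7p − 2 ⇒ −9p = -1 ⇒ p = 1/9, and the value is (-2)·(1/9) − 1 = -11/9.
For Column: with q = P(L), equating T's and B's payoffs gives −8q + 5 = q − 2 ⇒ q = 7/9.

1/9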